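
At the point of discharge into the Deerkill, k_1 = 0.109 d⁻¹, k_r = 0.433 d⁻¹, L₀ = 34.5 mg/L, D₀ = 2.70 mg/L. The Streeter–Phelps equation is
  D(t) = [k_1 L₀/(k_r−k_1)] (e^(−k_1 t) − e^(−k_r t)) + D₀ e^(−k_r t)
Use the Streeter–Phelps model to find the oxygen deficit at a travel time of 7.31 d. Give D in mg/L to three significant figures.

D ≈ 4.86 mg/L

k_1 L₀/(k_r−k_1) = 0.109×34.5/(0.433−0.109) = 3.760/0.3240 = 11.61 mg/L.
e^(−k_1 t) = e^(−0.109×7.310) = 0.4508; e^(−k_r t) = e^(−0.433×7.310) = 0.04220.
D = 11.61 × (0.4508 − 0.04220) + 2.70 × 0.04220 = 4.742 + 0.1140 = 4.856 mg/L.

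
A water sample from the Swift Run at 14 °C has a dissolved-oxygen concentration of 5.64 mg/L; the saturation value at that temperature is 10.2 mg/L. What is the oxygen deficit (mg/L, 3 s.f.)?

D ≈ 4.56 mg/L

D = C_s − C = 10.2 − 5.64 = 4.56 mg/L.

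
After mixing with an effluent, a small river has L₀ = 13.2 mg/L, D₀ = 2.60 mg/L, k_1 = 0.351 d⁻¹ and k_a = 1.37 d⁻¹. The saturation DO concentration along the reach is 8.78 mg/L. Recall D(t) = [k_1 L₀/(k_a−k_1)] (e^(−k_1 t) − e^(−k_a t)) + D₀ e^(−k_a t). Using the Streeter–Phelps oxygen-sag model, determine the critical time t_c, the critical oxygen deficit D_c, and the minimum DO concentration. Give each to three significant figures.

With k_a/k_1 = 3.903 and 1 − D₀(k_a−k_1)/(k_1 L₀) = 0.4282,
t_c = ln(3.903 × 0.4282) / (1.37 − 0.351) = ln(1.671) / 1.019 = 0.5135/1.019 = 0.5040 d.
D_c = (k_1/k_a) L₀ e^(−k_1 t_c) = (0.351/1.37) × 13.2 × e^(−0.351×0.5040) = 0.2562 × 13.2 × 0.8379 = 2.834 mg/L.
Minimum DO = C_s − D_c = 8.78 − 2.834 = 5.946 mg/L.

t_c ≈ 0.504 d; D_c ≈ 2.83 mg/L; min DO ≈ 5.95 mg/L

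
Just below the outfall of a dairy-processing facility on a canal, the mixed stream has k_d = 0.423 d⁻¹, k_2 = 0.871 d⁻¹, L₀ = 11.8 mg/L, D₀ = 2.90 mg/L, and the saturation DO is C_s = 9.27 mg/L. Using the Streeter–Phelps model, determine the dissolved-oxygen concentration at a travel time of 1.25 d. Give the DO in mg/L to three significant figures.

DO ≈ 5.48 mg/L

k_d L₀/(k_2−k_d) = 0.423×11.8/(0.871−0.423) = 4.991/0.4480 = 11.14 mg/L.
e^(−k_d t) = e^(−0.423×1.250) = 0.5893; e^(−k_2 t) = e^(−0.871×1.250) = 0.3366.
D = 11.14 × (0.5893 − 0.3366) + 2.90 × 0.3366 = 2.816 + 0.9762 = 3.792 mg/L.
DO = C_s − D = 9.27 − 3.792 = 5.478 mg/L.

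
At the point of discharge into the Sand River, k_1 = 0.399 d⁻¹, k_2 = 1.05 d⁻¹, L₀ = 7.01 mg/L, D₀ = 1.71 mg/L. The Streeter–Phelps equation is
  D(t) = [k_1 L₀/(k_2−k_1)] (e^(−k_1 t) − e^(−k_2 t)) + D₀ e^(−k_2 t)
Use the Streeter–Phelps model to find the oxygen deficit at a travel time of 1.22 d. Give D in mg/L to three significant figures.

k_1 L₀/(k_2−k_1) = 0.399×7.01/(1.05−0.399) = 2.797/0.6510 = 4.296 mg/L.
e^(−k_1 t) = e^(−0.399×1.220) = 0.6146; e^(−k_2 t) = e^(−1.05×1.220) = 0.2778.
D = 4.296 × (0.6146 − 0.2778) + 1.71 × 0.2778 = 1.447 + 0.4750 = 1.922 mg/L.

D ≈ 1.92 mg/L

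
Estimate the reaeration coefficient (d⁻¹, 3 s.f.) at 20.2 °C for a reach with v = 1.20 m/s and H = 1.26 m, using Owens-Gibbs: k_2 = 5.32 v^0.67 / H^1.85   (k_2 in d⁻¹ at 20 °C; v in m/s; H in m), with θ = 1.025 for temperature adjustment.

k_2 ≈ 3.94 d⁻¹

k_2(20) = 5.32 × 1.20^0.67 / 1.26^1.85 = 5.32 × 1.130 / 1.534 = 3.920 d⁻¹.
k_2(20.2) = 3.920 × 1.025^(20.2−20) = 3.920 × 1.005 = 3.939 d⁻¹.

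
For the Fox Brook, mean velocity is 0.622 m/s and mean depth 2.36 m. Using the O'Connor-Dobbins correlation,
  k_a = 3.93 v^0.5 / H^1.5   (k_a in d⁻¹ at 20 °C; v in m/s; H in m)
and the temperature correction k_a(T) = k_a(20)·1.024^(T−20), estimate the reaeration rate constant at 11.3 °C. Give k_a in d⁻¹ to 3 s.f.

k_a(20) = 3.93 × 0.622^0.5 / 2.36^1.5 = 3.93 × 0.7887 / 3.626 = 0.8549 d⁻¹.
k_a(11.3) = 0.8549 × 1.024^(11.3−20) = 0.8549 × 0.8136 = 0.6955 d⁻¹.

k_a ≈ 0.696 d⁻¹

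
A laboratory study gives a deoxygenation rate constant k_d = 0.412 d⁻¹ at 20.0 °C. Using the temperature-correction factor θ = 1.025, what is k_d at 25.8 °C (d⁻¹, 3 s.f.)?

k_d(T₂) = k_d(T₁) · θ^(T₂−T₁) = 0.412 × 1.025^(25.8−20.0)
= 0.412 × 1.025^5.80 = 0.412 × 1.154 = 0.4754 d⁻¹.

k_d ≈ 0.475 d⁻¹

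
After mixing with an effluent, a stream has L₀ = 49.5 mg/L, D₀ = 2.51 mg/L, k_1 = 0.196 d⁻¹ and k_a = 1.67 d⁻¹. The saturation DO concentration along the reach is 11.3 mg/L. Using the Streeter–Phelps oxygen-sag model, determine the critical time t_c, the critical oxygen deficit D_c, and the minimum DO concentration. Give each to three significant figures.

At the critical point dD/dt = 0, so k_1 L₀ e^(−k_1 t) = k_a D. Substituting D(t) from the Streeter–Phelps equation and solving for t gives
t_c = ln[(k_a/k_1)(1 − D₀(k_a−k_1)/(k_1 L₀))] / (k_a−k_1).
Here k_a−k_1 = 1.474 d⁻¹ and 1 − D₀(k_a−k_1)/(k_1 L₀) = 1 − 2.51×1.474/(0.196×49.5) = 0.6187, so
t_c = ln(8.520 × 0.6187) / 1.474 = 1.662 / 1.474 = 1.128 d.
L(t_c) = L₀ e^(−k_1 t_c) = 49.5 × 0.8017 = 39.68 mg/L, and at the critical point k_a D_c = k_1 L, so D_c = (0.196/1.67) × 39.68 = 4.657 mg/L.
Minimum DO = C_s − D_c = 11.3 − 4.657 = 6.643 mg/L.

t_c ≈ 1.13 d; D_c ≈ 4.66 mg/L; min DO ≈ 6.64 mg/L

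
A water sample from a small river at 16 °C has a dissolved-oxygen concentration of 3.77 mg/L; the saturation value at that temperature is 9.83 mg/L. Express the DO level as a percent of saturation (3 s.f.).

38.4 % saturation

% saturation = C/C_s × 100 = 3.77/9.83 × 100 = 38.4 %.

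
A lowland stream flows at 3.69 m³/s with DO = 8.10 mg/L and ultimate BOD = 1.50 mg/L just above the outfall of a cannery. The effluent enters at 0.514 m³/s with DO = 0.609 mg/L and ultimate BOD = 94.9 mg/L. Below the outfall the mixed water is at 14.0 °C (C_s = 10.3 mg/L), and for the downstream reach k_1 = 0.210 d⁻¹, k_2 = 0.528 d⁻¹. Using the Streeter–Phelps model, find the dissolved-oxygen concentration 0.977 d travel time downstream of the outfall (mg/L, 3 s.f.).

DO ≈ 6.58 mg/L

Mixed DO = (3.69×8.10 + 0.514×0.609)/(3.69+0.514) = 30.20/4.204 = 7.184 mg/L.
Mixed L₀ = (3.69×1.50 + 0.514×94.9)/(4.204) = 54.31/4.204 = 12.92 mg/L.
Initial deficit D₀ = C_s − DO₀ = 10.3 − 7.184 = 3.116 mg/L.
D(0.977) = [0.210×12.92/(0.528−0.210)](e^(−0.210×0.977) − e^(−0.528×0.977)) + 3.116 e^(−0.528×0.977)
= 8.532 × (0.8145 − 0.5970) + 3.116 × 0.5970 = 3.716 mg/L.
DO = 10.3 − 3.716 = 6.584 mg/L.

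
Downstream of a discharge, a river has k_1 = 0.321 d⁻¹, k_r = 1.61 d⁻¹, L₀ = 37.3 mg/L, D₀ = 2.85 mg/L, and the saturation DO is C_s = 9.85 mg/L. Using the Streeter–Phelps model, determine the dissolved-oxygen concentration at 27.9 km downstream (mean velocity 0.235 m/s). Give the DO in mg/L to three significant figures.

DO ≈ 4.58 mg/L

Travel time t = x/v = 27.9 km / (0.235 m/s) = 27900 m / 0.235 m/s = 118700 s = 1.374 d.
k_1 L₀/(k_r−k_1) = 0.321×37.3/(1.61−0.321) = 11.97/1.289 = 9.289 mg/L.
e^(−k_1 t) = e^(−0.321×1.374) = 0.6433; e^(−k_r t) = e^(−1.61×1.374) = 0.1094.
D = 9.289 × (0.6433 − 0.1094) + 2.85 × 0.1094 = 4.959 + 0.3119 = 5.271 mg/L.
DO = C_s − D = 9.85 − 5.271 = 4.579 mg/L.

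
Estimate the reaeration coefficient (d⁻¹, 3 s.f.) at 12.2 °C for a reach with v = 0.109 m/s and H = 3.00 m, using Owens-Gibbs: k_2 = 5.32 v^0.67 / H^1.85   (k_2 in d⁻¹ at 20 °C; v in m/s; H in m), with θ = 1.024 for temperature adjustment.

k_2(20) = 5.32 × 0.109^0.67 / 3.00^1.85 = 5.32 × 0.2265 / 7.633 = 0.1579 d⁻¹.
k_2(12.2) = 0.1579 × 1.024^(12.2−20) = 0.1579 × 0.8311 = 0.1312 d⁻¹.

k_2 ≈ 0.131 d⁻¹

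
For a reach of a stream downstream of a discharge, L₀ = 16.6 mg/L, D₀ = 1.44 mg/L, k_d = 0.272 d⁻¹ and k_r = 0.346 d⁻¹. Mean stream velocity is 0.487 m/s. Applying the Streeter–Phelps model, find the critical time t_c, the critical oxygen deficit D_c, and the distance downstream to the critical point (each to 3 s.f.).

t_c ≈ 2.93 d; D_c ≈ 5.88 mg/L; x_c ≈ 123 km

With k_r/k_d = 1.272 and 1 − D₀(k_r−k_d)/(k_d L₀) = 0.9764,
t_c = ln(1.272 × 0.9764) / (0.346 − 0.272) = ln(1.242) / 0.07400 = 0.2168/0.07400 = 2.929 d.
D_c = (k_d/k_r) L₀ e^(−k_d t_c) = (0.272/0.346) × 16.6 × e^(−0.272×2.929) = 0.7861 × 16.6 × 0.4508 = 5.883 mg/L.
x_c = v t_c = 0.487 m/s × 2.929 d × 86400 s/d = 123200 m ≈ 123 km.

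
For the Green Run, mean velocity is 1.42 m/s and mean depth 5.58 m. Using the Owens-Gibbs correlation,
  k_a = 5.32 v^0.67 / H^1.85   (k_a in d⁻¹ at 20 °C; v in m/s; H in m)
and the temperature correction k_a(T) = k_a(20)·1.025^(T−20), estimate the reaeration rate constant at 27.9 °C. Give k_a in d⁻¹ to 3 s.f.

k_a ≈ 0.340 d⁻¹

k_a(20) = 5.32 × 1.42^0.67 / 5.58^1.85 = 5.32 × 1.265 / 24.06 = 0.2797 d⁻¹.
k_a(27.9) = 0.2797 × 1.025^(27.9−20) = 0.2797 × 1.215 = 0.3399 d⁻¹.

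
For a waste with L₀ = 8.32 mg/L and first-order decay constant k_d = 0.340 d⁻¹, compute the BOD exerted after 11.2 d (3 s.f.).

y ≈ 8.14 mg/L

y_t = L₀(1 − e^(−k_d t)) = 8.32 × (1 − e^(−0.340×11.2))
= 8.32 × (1 − 0.02219) = 8.32 × 0.9778 = 8.135 mg/L.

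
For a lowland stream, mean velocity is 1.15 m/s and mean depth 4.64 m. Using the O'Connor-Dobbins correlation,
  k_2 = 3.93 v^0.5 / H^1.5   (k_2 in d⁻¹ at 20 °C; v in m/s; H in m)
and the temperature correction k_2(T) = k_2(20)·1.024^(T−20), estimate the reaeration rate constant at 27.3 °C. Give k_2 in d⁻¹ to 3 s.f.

k_2 ≈ 0.501 d⁻¹

k_2(20) = 3.93 × 1.15^0.5 / 4.64^1.5 = 3.93 × 1.072 / 9.995 = 0.4217 d⁻¹.
k_2(27.3) = 0.4217 × 1.024^(27.3−20) = 0.4217 × 1.189 = 0.5014 d⁻¹.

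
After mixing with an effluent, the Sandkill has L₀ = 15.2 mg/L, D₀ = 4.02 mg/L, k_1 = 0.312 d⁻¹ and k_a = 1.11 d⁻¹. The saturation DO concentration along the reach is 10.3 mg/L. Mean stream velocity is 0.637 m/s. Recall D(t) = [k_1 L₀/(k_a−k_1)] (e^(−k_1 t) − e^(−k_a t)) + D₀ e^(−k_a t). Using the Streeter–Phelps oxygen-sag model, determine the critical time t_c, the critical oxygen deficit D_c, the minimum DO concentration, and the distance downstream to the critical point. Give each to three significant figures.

t_c ≈ 0.176 d; D_c ≈ 4.04 mg/L; min DO ≈ 6.26 mg/L; x_c ≈ 9.71 km

t_c = [1/(k_a−k_1)] ln[(k_a/k_1)(1 − D₀(k_a−k_1)/(k_1 L₀))]
= [1/(1.11−0.312)] ln[(1.11/0.312)(1 − 4.02×0.7980/(0.312×15.2))]
= (1/0.7980) ln[3.558 × 0.3236] = 1.253 × ln(1.151) = 1.253 × 0.1407 = 0.1764 d.
D_c = (k_1/k_a) L₀ e^(−k_1 t_c) = (0.312/1.11) × 15.2 × e^(−0.312×0.1764) = 0.2811 × 15.2 × 0.9465 = 4.044 mg/L.
Minimum DO = C_s − D_c = 10.3 − 4.044 = 6.256 mg/L.
x_c = v t_c = 0.637 m/s × 0.1764 d × 86400 s/d = 9706 m ≈ 9.71 km.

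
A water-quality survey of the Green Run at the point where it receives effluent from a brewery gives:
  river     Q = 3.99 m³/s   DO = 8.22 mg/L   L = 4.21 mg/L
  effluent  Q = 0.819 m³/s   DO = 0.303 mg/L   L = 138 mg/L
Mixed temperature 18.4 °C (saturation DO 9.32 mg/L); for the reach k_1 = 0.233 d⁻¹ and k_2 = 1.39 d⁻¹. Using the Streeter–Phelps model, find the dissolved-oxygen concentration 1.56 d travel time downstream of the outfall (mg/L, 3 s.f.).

DO ≈ 5.88 mg/L

Mixed DO = (3.99×8.22 + 0.819×0.303)/(3.99+0.819) = 33.05/4.809 = 6.872 mg/L.
Mixed L₀ = (3.99×4.21 + 0.819×138)/(4.809) = 129.8/4.809 = 27.00 mg/L.
Initial deficit D₀ = C_s − DO₀ = 9.32 − 6.872 = 2.448 mg/L.
D(1.56) = [0.233×27.00/(1.39−0.233)](e^(−0.233×1.56) − e^(−1.39×1.56)) + 2.448 e^(−1.39×1.56)
= 5.436 × (0.6953 − 0.1144) + 2.448 × 0.1144 = 3.438 mg/L.
DO = 9.32 − 3.438 = 5.882 mg/L.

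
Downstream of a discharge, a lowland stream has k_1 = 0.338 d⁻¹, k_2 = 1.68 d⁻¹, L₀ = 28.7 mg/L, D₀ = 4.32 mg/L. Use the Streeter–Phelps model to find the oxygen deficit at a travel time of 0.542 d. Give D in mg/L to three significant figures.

D ≈ 4.85 mg/L

k_1 L₀/(k_2−k_1) = 0.338×28.7/(1.68−0.338) = 9.701/1.342 = 7.228 mg/L.
e^(−k_1 t) = e^(−0.338×0.5420) = 0.8326; e^(−k_2 t) = e^(−1.68×0.5420) = 0.4023.
D = 7.228 × (0.8326 − 0.4023) + 4.32 × 0.4023 = 3.110 + 1.738 = 4.848 mg/L.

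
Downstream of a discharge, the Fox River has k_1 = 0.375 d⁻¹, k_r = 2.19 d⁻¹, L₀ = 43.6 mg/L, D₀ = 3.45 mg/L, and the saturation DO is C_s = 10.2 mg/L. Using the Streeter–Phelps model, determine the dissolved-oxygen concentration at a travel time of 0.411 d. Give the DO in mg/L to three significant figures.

DO ≈ 4.74 mg/L

k_1 L₀/(k_r−k_1) = 0.375×43.6/(2.19−0.375) = 16.35/1.815 = 9.008 mg/L.
e^(−k_1 t) = e^(−0.375×0.4110) = 0.8572; e^(−k_r t) = e^(−2.19×0.4110) = 0.4065.
D = 9.008 × (0.8572 − 0.4065) + 3.45 × 0.4065 = 4.059 + 1.403 = 5.462 mg/L.
DO = C_s − D = 10.2 − 5.462 = 4.738 mg/L.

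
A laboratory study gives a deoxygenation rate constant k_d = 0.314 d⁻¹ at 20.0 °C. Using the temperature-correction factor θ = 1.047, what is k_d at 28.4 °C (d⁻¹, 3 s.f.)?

k_d(T₂) = k_d(T₁) · θ^(T₂−T₁) = 0.314 × 1.047^(28.4−20.0)
= 0.314 × 1.047^8.40 = 0.314 × 1.471 = 0.4618 d⁻¹.

k_d ≈ 0.462 d⁻¹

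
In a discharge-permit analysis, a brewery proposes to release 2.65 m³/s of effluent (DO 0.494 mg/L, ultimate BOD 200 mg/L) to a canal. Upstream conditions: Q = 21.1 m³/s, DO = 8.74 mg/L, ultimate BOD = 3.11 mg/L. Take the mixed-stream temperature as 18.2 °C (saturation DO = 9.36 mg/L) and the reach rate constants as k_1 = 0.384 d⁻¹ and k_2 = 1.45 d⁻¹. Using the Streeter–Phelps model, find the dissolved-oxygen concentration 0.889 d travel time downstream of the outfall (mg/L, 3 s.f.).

Mixed DO = (21.1×8.74 + 2.65×0.494)/(21.1+2.65) = 185.7/23.75 = 7.820 mg/L.
Mixed L₀ = (21.1×3.11 + 2.65×200)/(23.75) = 595.6/23.75 = 25.08 mg/L.
Initial deficit D₀ = C_s − DO₀ = 9.36 − 7.820 = 1.540 mg/L.
D(0.889) = [0.384×25.08/(1.45−0.384)](e^(−0.384×0.889) − e^(−1.45×0.889)) + 1.540 e^(−1.45×0.889)
= 9.034 × (0.7108 − 0.2755) + 1.540 × 0.2755 = 4.356 mg/L.
DO = 9.36 − 4.356 = 5.004 mg/L.

DO ≈ 5.00 mg/L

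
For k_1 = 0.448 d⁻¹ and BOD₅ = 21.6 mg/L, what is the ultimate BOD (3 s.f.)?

L₀ ≈ 24.2 mg/L

BOD₅ = L₀(1 − e^(−5k_1)) ⇒ L₀ = BOD₅ / (1 − e^(−5×0.448))
= 21.6 / (1 − 0.1065) = 21.6 / 0.8935 = 24.17 mg/L.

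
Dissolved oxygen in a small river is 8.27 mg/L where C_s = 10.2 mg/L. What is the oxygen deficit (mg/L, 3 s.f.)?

D = C_s − C = 10.2 − 8.27 = 1.93 mg/L.

D ≈ 1.93 mg/L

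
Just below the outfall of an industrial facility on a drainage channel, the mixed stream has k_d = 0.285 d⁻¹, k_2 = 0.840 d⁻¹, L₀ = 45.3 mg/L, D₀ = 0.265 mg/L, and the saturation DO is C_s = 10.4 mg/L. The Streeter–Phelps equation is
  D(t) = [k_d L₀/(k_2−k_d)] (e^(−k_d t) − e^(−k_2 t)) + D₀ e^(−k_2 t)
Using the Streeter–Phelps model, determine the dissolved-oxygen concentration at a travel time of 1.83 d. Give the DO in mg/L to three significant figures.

k_d L₀/(k_2−k_d) = 0.285×45.3/(0.840−0.285) = 12.91/0.5550 = 23.26 mg/L.
e^(−k_d t) = e^(−0.285×1.830) = 0.5936; e^(−k_2 t) = e^(−0.840×1.830) = 0.2150.
D = 23.26 × (0.5936 − 0.2150) + 0.265 × 0.2150 = 8.807 + 0.05697 = 8.864 mg/L.
DO = C_s − D = 10.4 − 8.864 = 1.536 mg/L.

DO ≈ 1.54 mg/L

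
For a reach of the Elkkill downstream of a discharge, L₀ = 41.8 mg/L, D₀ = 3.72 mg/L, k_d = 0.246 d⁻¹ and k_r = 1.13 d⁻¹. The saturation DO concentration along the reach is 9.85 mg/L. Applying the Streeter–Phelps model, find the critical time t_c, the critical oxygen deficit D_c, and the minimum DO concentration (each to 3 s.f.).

t_c ≈ 1.29 d; D_c ≈ 6.63 mg/L; min DO ≈ 3.22 mg/L

With k_r/k_d = 4.593 and 1 − D₀(k_r−k_d)/(k_d L₀) = 0.6802,
t_c = ln(4.593 × 0.6802) / (1.13 − 0.246) = ln(3.124) / 0.8840 = 1.139/0.8840 = 1.289 d.
D_c = (k_d/k_r) L₀ e^(−k_d t_c) = (0.246/1.13) × 41.8 × e^(−0.246×1.289) = 0.2177 × 41.8 × 0.7283 = 6.627 mg/L.
Minimum DO = C_s − D_c = 9.85 − 6.627 = 3.223 mg/L.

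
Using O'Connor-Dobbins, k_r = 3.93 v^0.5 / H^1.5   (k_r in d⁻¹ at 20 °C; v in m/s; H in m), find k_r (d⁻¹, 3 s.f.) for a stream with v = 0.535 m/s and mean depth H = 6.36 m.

k_r ≈ 0.179 d⁻¹

k_r = 3.93 × 0.535^0.5 / 6.36^1.5 = 3.93 × 0.7314 / 16.04 = 0.1792 d⁻¹.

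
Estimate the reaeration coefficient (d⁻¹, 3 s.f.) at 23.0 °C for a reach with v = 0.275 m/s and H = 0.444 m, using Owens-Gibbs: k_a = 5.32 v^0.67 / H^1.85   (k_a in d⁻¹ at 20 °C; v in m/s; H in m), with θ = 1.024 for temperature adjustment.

k_a ≈ 10.8 d⁻¹

k_a(20) = 5.32 × 0.275^0.67 / 0.444^1.85 = 5.32 × 0.4211 / 0.2227 = 10.06 d⁻¹.
k_a(23.0) = 10.06 × 1.024^(23.0−20) = 10.06 × 1.074 = 10.80 d⁻¹.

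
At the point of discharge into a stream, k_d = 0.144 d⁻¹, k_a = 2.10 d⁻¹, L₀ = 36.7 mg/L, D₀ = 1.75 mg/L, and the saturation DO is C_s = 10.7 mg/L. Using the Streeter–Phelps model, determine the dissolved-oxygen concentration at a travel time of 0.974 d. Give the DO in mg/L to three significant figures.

k_d L₀/(k_a−k_d) = 0.144×36.7/(2.10−0.144) = 5.285/1.956 = 2.702 mg/L.
e^(−k_d t) = e^(−0.144×0.9740) = 0.8691; e^(−k_a t) = e^(−2.10×0.9740) = 0.1293.
D = 2.702 × (0.8691 − 0.1293) + 1.75 × 0.1293 = 1.999 + 0.2263 = 2.225 mg/L.
DO = C_s − D = 10.7 − 2.225 = 8.475 mg/L.

DO ≈ 8.47 mg/L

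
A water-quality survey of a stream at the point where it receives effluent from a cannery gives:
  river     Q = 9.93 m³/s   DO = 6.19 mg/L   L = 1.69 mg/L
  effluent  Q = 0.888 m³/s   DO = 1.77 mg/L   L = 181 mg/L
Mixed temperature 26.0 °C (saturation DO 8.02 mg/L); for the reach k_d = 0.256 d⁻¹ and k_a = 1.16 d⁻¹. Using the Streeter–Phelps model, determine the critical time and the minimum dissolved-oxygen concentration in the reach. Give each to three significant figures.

Mixed DO = (9.93×6.19 + 0.888×1.77)/(9.93+0.888) = 63.04/10.82 = 5.827 mg/L.
Mixed L₀ = (9.93×1.69 + 0.888×181)/(10.82) = 177.5/10.82 = 16.41 mg/L.
Initial deficit D₀ = C_s − DO₀ = 8.02 − 5.827 = 2.193 mg/L.
t_c = (1/0.9040) ln[(1.16/0.256)(1 − 2.193×0.9040/(0.256×16.41))] = 1.106 × ln(2.393) = 0.9652 d.
D_c = (0.256/1.16) × 16.41 × e^(−0.256×0.9652) = 0.2207 × 16.41 × 0.7811 = 2.828 mg/L.
Minimum DO = 8.02 − 2.828 = 5.192 mg/L.

t_c ≈ 0.965 d; minimum DO ≈ 5.19 mg/L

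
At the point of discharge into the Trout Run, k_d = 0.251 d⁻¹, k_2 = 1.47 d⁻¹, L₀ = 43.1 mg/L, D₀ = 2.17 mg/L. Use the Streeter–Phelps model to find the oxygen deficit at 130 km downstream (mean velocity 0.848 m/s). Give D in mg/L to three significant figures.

Travel time t = x/v = 130 km / (0.848 m/s) = 130000 m / 0.848 m/s = 153300 s = 1.774 d.
k_d L₀/(k_2−k_d) = 0.251×43.1/(1.47−0.251) = 10.82/1.219 = 8.875 mg/L.
e^(−k_d t) = e^(−0.251×1.774) = 0.6406; e^(−k_2 t) = e^(−1.47×1.774) = 0.07366.
D = 8.875 × (0.6406 − 0.07366) + 2.17 × 0.07366 = 5.031 + 0.1598 = 5.191 mg/L.

D ≈ 5.19 mg/L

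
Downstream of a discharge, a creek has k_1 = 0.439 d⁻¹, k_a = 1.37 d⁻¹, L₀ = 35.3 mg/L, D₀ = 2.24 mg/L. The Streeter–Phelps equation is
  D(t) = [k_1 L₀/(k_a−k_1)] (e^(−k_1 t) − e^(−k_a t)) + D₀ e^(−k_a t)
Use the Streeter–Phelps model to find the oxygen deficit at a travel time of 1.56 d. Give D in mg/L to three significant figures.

k_1 L₀/(k_a−k_1) = 0.439×35.3/(1.37−0.439) = 15.50/0.9310 = 16.65 mg/L.
e^(−k_1 t) = e^(−0.439×1.560) = 0.5042; e^(−k_a t) = e^(−1.37×1.560) = 0.1180.
D = 16.65 × (0.5042 − 0.1180) + 2.24 × 0.1180 = 6.428 + 0.2643 = 6.692 mg/L.

D ≈ 6.69 mg/L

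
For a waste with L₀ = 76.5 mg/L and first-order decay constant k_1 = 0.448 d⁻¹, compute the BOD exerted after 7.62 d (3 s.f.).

y ≈ 74.0 mg/L

y_t = L₀(1 − e^(−k_1 t)) = 76.5 × (1 − e^(−0.448×7.62))
= 76.5 × (1 − 0.03292) = 76.5 × 0.9671 = 73.98 mg/L.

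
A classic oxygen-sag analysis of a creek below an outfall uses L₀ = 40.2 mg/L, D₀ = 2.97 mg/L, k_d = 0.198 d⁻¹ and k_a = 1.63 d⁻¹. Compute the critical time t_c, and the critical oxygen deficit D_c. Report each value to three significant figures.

t_c = [1/(k_a−k_d)] ln[(k_a/k_d)(1 − D₀(k_a−k_d)/(k_d L₀))]
= [1/(1.63−0.198)] ln[(1.63/0.198)(1 − 2.97×1.432/(0.198×40.2))]
= (1/1.432) ln[8.232 × 0.4657] = 0.6983 × ln(3.834) = 0.6983 × 1.344 = 0.9384 d.
L(t_c) = L₀ e^(−k_d t_c) = 40.2 × 0.8304 = 33.38 mg/L, and at the critical point k_a D_c = k_d L, so D_c = (0.198/1.63) × 33.38 = 4.055 mg/L.

t_c ≈ 0.938 d; D_c ≈ 4.06 mg/L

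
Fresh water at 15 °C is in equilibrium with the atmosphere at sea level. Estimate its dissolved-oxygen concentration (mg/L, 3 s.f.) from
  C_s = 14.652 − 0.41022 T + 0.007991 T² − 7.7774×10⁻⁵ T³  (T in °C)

C_s ≈ 10.0 mg/L

C_s = 14.652 − 0.41022×15 + 0.007991×15² − 7.7774×10⁻⁵×15³ = 10.03 mg/L.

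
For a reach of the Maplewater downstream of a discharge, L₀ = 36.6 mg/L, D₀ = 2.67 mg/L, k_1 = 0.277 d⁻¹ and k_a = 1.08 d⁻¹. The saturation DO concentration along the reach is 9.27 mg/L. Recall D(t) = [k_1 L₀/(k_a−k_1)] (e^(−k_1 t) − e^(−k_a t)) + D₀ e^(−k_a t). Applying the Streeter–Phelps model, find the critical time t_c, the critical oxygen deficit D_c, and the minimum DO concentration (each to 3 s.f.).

t_c = [1/(k_a−k_1)] ln[(k_a/k_1)(1 − D₀(k_a−k_1)/(k_1 L₀))]
= [1/(1.08−0.277)] ln[(1.08/0.277)(1 − 2.67×0.8030/(0.277×36.6))]
= (1/0.8030) ln[3.899 × 0.7885] = 1.245 × ln(3.074) = 1.245 × 1.123 = 1.399 d.
D_c = (k_1/k_a) L₀ e^(−k_1 t_c) = (0.277/1.08) × 36.6 × e^(−0.277×1.399) = 0.2565 × 36.6 × 0.6788 = 6.372 mg/L.
Minimum DO = C_s − D_c = 9.27 − 6.372 = 2.898 mg/L.

t_c ≈ 1.40 d; D_c ≈ 6.37 mg/L; min DO ≈ 2.90 mg/L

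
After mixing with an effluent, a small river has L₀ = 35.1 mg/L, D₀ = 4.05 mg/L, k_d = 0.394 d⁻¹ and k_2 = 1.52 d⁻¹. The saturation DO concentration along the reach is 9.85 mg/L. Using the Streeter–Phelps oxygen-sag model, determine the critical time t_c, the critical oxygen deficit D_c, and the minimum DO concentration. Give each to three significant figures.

t_c ≈ 0.844 d; D_c ≈ 6.53 mg/L; min DO ≈ 3.32 mg/L

With k_2/k_d = 3.858 and 1 − D₀(k_2−k_d)/(k_d L₀) = 0.6702,
t_c = ln(3.858 × 0.6702) / (1.52 − 0.394) = ln(2.586) / 1.126 = 0.9500/1.126 = 0.8437 d.
L(t_c) = L₀ e^(−k_d t_c) = 35.1 × 0.7172 = 25.17 mg/L, and at the critical point k_2 D_c = k_d L, so D_c = (0.394/1.52) × 25.17 = 6.525 mg/L.
Minimum DO = C_s − D_c = 9.85 − 6.525 = 3.325 mg/L.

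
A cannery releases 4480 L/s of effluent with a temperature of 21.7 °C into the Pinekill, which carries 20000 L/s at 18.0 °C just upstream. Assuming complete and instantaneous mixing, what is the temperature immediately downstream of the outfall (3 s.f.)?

18.7 °C

Flow-weighted mixing: C = (Q_r C_r + Q_w C_w)/(Q_r + Q_w)
= (20000×18.0 + 4480×21.7)/(20000 + 4480) = 457200/24480 = 18.68 °C.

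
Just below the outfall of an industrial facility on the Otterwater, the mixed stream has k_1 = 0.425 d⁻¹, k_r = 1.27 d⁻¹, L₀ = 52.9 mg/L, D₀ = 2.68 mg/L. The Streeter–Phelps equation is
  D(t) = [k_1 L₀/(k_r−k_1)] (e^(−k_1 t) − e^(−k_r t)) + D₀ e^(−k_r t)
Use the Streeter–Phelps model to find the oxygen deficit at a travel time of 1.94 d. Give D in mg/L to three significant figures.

D ≈ 9.63 mg/L

k_1 L₀/(k_r−k_1) = 0.425×52.9/(1.27−0.425) = 22.48/0.8450 = 26.61 mg/L.
e^(−k_1 t) = e^(−0.425×1.940) = 0.4385; e^(−k_r t) = e^(−1.27×1.940) = 0.08511.
D = 26.61 × (0.4385 − 0.08511) + 2.68 × 0.08511 = 9.401 + 0.2281 = 9.629 mg/L.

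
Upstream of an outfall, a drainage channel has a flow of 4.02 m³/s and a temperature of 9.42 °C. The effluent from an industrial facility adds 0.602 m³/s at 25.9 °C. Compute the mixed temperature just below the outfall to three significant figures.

Flow-weighted mixing: C = (Q_r C_r + Q_w C_w)/(Q_r + Q_w)
= (4.02×9.42 + 0.602×25.9)/(4.02 + 0.602) = 53.46/4.622 = 11.57 °C.

11.6 °C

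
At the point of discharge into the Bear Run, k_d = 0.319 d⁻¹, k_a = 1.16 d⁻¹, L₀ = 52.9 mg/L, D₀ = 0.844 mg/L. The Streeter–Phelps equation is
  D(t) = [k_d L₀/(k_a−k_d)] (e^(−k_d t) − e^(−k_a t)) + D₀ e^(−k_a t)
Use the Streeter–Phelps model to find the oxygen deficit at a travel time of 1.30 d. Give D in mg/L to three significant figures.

k_d L₀/(k_a−k_d) = 0.319×52.9/(1.16−0.319) = 16.88/0.8410 = 20.07 mg/L.
e^(−k_d t) = e^(−0.319×1.300) = 0.6605; e^(−k_a t) = e^(−1.16×1.300) = 0.2214.
D = 20.07 × (0.6605 − 0.2214) + 0.844 × 0.2214 = 8.812 + 0.1868 = 8.999 mg/L.

D ≈ 9.00 mg/L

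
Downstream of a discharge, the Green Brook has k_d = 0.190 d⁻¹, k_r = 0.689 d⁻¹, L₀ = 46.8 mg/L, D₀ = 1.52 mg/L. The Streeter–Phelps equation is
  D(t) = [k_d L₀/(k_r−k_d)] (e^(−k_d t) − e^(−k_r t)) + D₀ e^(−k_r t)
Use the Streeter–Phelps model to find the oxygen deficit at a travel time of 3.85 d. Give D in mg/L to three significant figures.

D ≈ 7.43 mg/L

k_d L₀/(k_r−k_d) = 0.190×46.8/(0.689−0.190) = 8.892/0.4990 = 17.82 mg/L.
e^(−k_d t) = e^(−0.190×3.850) = 0.4812; e^(−k_r t) = e^(−0.689×3.850) = 0.07046.
D = 17.82 × (0.4812 − 0.07046) + 1.52 × 0.07046 = 7.319 + 0.1071 = 7.426 mg/L.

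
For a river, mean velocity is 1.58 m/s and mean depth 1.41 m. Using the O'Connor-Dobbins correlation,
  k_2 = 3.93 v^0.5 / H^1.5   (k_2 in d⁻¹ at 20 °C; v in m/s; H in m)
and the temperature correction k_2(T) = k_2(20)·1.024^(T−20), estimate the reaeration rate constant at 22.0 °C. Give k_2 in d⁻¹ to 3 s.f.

k_2 ≈ 3.09 d⁻¹

k_2(20) = 3.93 × 1.58^0.5 / 1.41^1.5 = 3.93 × 1.257 / 1.674 = 2.950 d⁻¹.
k_2(22.0) = 2.950 × 1.024^(22.0−20) = 2.950 × 1.049 = 3.094 d⁻¹.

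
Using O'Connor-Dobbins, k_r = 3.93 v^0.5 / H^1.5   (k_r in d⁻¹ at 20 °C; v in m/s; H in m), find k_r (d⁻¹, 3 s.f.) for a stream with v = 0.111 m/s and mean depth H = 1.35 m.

k_r ≈ 0.835 d⁻¹

k_r = 3.93 × 0.111^0.5 / 1.35^1.5 = 3.93 × 0.3332 / 1.569 = 0.8347 d⁻¹.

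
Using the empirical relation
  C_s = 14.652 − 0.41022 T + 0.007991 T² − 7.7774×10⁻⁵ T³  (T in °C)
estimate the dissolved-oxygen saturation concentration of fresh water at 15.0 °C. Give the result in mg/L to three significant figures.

C_s = 14.652 − 0.41022×15.0 + 0.007991×15.0² − 7.7774×10⁻⁵×15.0³ = 10.03 mg/L.

C_s ≈ 10.0 mg/L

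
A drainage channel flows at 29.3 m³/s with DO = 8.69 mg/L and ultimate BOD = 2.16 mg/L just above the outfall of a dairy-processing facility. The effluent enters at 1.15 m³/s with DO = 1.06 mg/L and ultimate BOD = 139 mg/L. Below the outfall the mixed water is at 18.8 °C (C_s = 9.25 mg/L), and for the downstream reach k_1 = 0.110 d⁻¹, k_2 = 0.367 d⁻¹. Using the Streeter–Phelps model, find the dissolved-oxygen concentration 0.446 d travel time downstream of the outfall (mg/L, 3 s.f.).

Mixed DO = (29.3×8.69 + 1.15×1.06)/(29.3+1.15) = 255.8/30.45 = 8.402 mg/L.
Mixed L₀ = (29.3×2.16 + 1.15×139)/(30.45) = 223.1/30.45 = 7.328 mg/L.
Initial deficit D₀ = C_s − DO₀ = 9.25 − 8.402 = 0.8482 mg/L.
D(0.446) = [0.110×7.328/(0.367−0.110)](e^(−0.110×0.446) − e^(−0.367×0.446)) + 0.8482 e^(−0.367×0.446)
= 3.137 × (0.9521 − 0.8490) + 0.8482 × 0.8490 = 1.044 mg/L.
DO = 9.25 − 1.044 = 8.206 mg/L.

DO ≈ 8.21 mg/L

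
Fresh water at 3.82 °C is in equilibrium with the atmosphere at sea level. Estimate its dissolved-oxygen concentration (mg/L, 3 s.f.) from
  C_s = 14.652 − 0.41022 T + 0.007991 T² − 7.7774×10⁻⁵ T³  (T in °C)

C_s ≈ 13.2 mg/L

C_s = 14.652 − 0.41022×3.82 + 0.007991×3.82² − 7.7774×10⁻⁵×3.82³ = 13.20 mg/L.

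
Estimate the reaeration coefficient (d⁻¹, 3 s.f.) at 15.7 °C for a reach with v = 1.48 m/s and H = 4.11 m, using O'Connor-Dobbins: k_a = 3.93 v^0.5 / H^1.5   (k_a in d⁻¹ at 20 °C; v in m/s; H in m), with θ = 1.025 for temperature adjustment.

k_a(20) = 3.93 × 1.48^0.5 / 4.11^1.5 = 3.93 × 1.217 / 8.332 = 0.5738 d⁻¹.
k_a(15.7) = 0.5738 × 1.025^(15.7−20) = 0.5738 × 0.8993 = 0.5160 d⁻¹.

k_a ≈ 0.516 d⁻¹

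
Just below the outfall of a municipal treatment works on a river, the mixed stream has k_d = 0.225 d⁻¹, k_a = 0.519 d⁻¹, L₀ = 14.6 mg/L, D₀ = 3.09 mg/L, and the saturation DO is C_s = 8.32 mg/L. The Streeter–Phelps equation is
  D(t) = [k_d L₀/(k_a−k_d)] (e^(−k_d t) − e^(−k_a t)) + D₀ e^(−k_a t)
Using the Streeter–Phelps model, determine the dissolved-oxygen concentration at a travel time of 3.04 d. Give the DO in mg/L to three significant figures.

k_d L₀/(k_a−k_d) = 0.225×14.6/(0.519−0.225) = 3.285/0.2940 = 11.17 mg/L.
e^(−k_d t) = e^(−0.225×3.040) = 0.5046; e^(−k_a t) = e^(−0.519×3.040) = 0.2064.
D = 11.17 × (0.5046 − 0.2064) + 3.09 × 0.2064 = 3.331 + 0.6379 = 3.969 mg/L.
DO = C_s − D = 8.32 − 3.969 = 4.351 mg/L.

DO ≈ 4.35 mg/L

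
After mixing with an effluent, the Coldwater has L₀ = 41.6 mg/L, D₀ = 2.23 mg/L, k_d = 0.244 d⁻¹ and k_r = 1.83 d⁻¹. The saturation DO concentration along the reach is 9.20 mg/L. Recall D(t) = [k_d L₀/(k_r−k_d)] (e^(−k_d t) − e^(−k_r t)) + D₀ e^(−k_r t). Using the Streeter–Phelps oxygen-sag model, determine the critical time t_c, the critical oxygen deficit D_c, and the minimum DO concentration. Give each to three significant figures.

At the critical point dD/dt = 0, so k_d L₀ e^(−k_d t) = k_r D. Substituting D(t) from the Streeter–Phelps equation and solving for t gives
t_c = ln[(k_r/k_d)(1 − D₀(k_r−k_d)/(k_d L₀))] / (k_r−k_d).
Here k_r−k_d = 1.586 d⁻¹ and 1 − D₀(k_r−k_d)/(k_d L₀) = 1 − 2.23×1.586/(0.244×41.6) = 0.6516, so
t_c = ln(7.500 × 0.6516) / 1.586 = 1.587 / 1.586 = 1.000 d.
L(t_c) = L₀ e^(−k_d t_c) = 41.6 × 0.7834 = 32.59 mg/L, and at the critical point k_r D_c = k_d L, so D_c = (0.244/1.83) × 32.59 = 4.345 mg/L.
Minimum DO = C_s − D_c = 9.20 − 4.345 = 4.855 mg/L.

t_c ≈ 1.00 d; D_c ≈ 4.35 mg/L; min DO ≈ 4.85 mg/L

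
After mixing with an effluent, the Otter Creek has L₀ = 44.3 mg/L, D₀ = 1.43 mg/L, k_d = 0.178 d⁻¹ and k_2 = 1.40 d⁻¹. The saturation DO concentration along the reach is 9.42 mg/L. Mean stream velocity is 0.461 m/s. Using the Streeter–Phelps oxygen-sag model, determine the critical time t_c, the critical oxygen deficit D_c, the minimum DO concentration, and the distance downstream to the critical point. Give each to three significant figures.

At the critical point dD/dt = 0, so k_d L₀ e^(−k_d t) = k_2 D. Substituting D(t) from the Streeter–Phelps equation and solving for t gives
t_c = ln[(k_2/k_d)(1 − D₀(k_2−k_d)/(k_d L₀))] / (k_2−k_d).
Here k_2−k_d = 1.222 d⁻¹ and 1 − D₀(k_2−k_d)/(k_d L₀) = 1 − 1.43×1.222/(0.178×44.3) = 0.7784, so
t_c = ln(7.865 × 0.7784) / 1.222 = 1.812 / 1.222 = 1.483 d.
L(t_c) = L₀ e^(−k_d t_c) = 44.3 × 0.7680 = 34.02 mg/L, and at the critical point k_2 D_c = k_d L, so D_c = (0.178/1.40) × 34.02 = 4.326 mg/L.
Minimum DO = C_s − D_c = 9.42 − 4.326 = 5.094 mg/L.
x_c = v t_c = 0.461 m/s × 1.483 d × 86400 s/d = 59060 m ≈ 59.1 km.

t_c ≈ 1.48 d; D_c ≈ 4.33 mg/L; min DO ≈ 5.09 mg/L; x_c ≈ 59.1 km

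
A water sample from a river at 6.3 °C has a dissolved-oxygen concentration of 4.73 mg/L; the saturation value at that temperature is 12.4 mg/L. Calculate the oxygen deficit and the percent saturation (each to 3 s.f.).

D ≈ 7.67 mg/L; 38.1 % saturation

D = C_s − C = 12.4 − 4.73 = 7.67 mg/L.
% saturation = 4.73/12.4 × 100 = 38.1 %.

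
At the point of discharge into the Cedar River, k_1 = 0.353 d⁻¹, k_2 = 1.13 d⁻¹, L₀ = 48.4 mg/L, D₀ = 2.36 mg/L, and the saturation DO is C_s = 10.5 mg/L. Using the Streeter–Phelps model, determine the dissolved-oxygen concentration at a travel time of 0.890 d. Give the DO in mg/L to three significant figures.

DO ≈ 1.62 mg/L

k_1 L₀/(k_2−k_1) = 0.353×48.4/(1.13−0.353) = 17.09/0.7770 = 21.99 mg/L.
e^(−k_1 t) = e^(−0.353×0.8900) = 0.7304; e^(−k_2 t) = e^(−1.13×0.8900) = 0.3658.
D = 21.99 × (0.7304 − 0.3658) + 2.36 × 0.3658 = 8.017 + 0.8633 = 8.880 mg/L.
DO = C_s − D = 10.5 − 8.880 = 1.620 mg/L.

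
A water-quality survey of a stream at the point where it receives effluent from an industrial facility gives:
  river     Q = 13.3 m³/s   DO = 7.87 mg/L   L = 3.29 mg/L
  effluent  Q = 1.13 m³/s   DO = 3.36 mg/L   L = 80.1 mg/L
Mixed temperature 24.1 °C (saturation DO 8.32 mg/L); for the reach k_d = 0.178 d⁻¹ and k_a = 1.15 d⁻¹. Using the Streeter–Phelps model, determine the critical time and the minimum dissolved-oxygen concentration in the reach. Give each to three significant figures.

Mixed DO = (13.3×7.87 + 1.13×3.36)/(13.3+1.13) = 108.5/14.43 = 7.517 mg/L.
Mixed L₀ = (13.3×3.29 + 1.13×80.1)/(14.43) = 134.3/14.43 = 9.305 mg/L.
Initial deficit D₀ = C_s − DO₀ = 8.32 − 7.517 = 0.8032 mg/L.
t_c = (1/0.9720) ln[(1.15/0.178)(1 − 0.8032×0.9720/(0.178×9.305))] = 1.029 × ln(3.415) = 1.264 d.
D_c = (0.178/1.15) × 9.305 × e^(−0.178×1.264) = 0.1548 × 9.305 × 0.7986 = 1.150 mg/L.
Minimum DO = 8.32 − 1.150 = 7.170 mg/L.

t_c ≈ 1.26 d; minimum DO ≈ 7.17 mg/L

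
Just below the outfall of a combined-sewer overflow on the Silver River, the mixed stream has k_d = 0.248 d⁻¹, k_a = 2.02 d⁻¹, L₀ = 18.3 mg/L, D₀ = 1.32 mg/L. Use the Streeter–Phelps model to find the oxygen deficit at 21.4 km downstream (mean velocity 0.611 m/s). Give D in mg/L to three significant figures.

D ≈ 1.77 mg/L

Travel time t = x/v = 21.4 km / (0.611 m/s) = 21400 m / 0.611 m/s = 35020 s = 0.4054 d.
k_d L₀/(k_a−k_d) = 0.248×18.3/(2.02−0.248) = 4.538/1.772 = 2.561 mg/L.
e^(−k_d t) = e^(−0.248×0.4054) = 0.9044; e^(−k_a t) = e^(−2.02×0.4054) = 0.4409.
D = 2.561 × (0.9044 − 0.4409) + 1.32 × 0.4409 = 1.187 + 0.5820 = 1.769 mg/L.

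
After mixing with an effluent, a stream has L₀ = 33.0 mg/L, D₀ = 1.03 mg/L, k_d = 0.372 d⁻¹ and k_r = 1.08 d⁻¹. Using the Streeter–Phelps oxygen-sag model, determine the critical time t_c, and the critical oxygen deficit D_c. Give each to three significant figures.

t_c ≈ 1.42 d; D_c ≈ 6.71 mg/L

t_c = [1/(k_r−k_d)] ln[(k_r/k_d)(1 − D₀(k_r−k_d)/(k_d L₀))]
= [1/(1.08−0.372)] ln[(1.08/0.372)(1 − 1.03×0.7080/(0.372×33.0))]
= (1/0.7080) ln[2.903 × 0.9406] = 1.412 × ln(2.731) = 1.412 × 1.005 = 1.419 d.
L(t_c) = L₀ e^(−k_d t_c) = 33.0 × 0.5899 = 19.47 mg/L, and at the critical point k_r D_c = k_d L, so D_c = (0.372/1.08) × 19.47 = 6.705 mg/L.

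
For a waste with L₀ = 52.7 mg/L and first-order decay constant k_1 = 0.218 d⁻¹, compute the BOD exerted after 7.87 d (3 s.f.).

y ≈ 43.2 mg/L

y_t = L₀(1 − e^(−k_1 t)) = 52.7 × (1 − e^(−0.218×7.87))
= 52.7 × (1 − 0.1798) = 52.7 × 0.8202 = 43.22 mg/L.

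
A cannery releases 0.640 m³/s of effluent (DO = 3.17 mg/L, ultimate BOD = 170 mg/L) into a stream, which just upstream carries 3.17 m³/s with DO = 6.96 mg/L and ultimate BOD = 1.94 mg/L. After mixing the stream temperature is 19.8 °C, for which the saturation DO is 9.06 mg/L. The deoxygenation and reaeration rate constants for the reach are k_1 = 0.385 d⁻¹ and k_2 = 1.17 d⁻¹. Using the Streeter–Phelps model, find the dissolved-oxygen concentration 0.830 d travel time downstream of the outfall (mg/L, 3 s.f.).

Mixed DO = (3.17×6.96 + 0.640×3.17)/(3.17+0.640) = 24.09/3.810 = 6.323 mg/L.
Mixed L₀ = (3.17×1.94 + 0.640×170)/(3.810) = 114.9/3.810 = 30.17 mg/L.
Initial deficit D₀ = C_s − DO₀ = 9.06 − 6.323 = 2.737 mg/L.
D(0.830) = [0.385×30.17/(1.17−0.385)](e^(−0.385×0.830) − e^(−1.17×0.830)) + 2.737 e^(−1.17×0.830)
= 14.80 × (0.7265 − 0.3787) + 2.737 × 0.3787 = 6.183 mg/L.
DO = 9.06 − 6.183 = 2.877 mg/L.

DO ≈ 2.88 mg/L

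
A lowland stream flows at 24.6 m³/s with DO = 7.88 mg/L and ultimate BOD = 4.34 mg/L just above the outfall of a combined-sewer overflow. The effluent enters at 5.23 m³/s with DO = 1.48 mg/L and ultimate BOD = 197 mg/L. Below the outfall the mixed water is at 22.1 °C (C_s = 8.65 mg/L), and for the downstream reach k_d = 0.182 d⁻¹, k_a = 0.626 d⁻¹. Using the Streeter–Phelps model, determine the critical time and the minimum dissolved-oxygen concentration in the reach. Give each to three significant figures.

t_c ≈ 2.49 d; minimum DO ≈ 1.61 mg/L

Mixed DO = (24.6×7.88 + 5.23×1.48)/(24.6+5.23) = 201.6/29.83 = 6.758 mg/L.
Mixed L₀ = (24.6×4.34 + 5.23×197)/(29.83) = 1137/29.83 = 38.12 mg/L.
Initial deficit D₀ = C_s − DO₀ = 8.65 − 6.758 = 1.892 mg/L.
t_c = (1/0.4440) ln[(0.626/0.182)(1 − 1.892×0.4440/(0.182×38.12))] = 2.252 × ln(3.023) = 2.492 d.
D_c = (0.182/0.626) × 38.12 × e^(−0.182×2.492) = 0.2907 × 38.12 × 0.6354 = 7.042 mg/L.
Minimum DO = 8.65 − 7.042 = 1.608 mg/L.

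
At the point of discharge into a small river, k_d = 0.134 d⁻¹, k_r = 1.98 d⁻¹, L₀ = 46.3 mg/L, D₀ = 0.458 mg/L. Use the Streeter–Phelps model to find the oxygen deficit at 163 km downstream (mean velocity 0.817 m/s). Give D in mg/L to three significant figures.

D ≈ 2.44 mg/L

Travel time t = x/v = 163 km / (0.817 m/s) = 163000 m / 0.817 m/s = 199500 s = 2.309 d.
k_d L₀/(k_r−k_d) = 0.134×46.3/(1.98−0.134) = 6.204/1.846 = 3.361 mg/L.
e^(−k_d t) = e^(−0.134×2.309) = 0.7339; e^(−k_r t) = e^(−1.98×2.309) = 0.01034.
D = 3.361 × (0.7339 − 0.01034) + 0.458 × 0.01034 = 2.432 + 0.004734 = 2.436 mg/L.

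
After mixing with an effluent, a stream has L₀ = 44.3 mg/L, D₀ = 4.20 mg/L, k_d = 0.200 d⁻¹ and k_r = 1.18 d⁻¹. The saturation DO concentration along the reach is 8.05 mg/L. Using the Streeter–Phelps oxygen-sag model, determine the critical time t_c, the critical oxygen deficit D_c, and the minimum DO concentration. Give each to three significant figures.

t_c ≈ 1.17 d; D_c ≈ 5.94 mg/L; min DO ≈ 2.11 mg/L

At the critical point dD/dt = 0, so k_d L₀ e^(−k_d t) = k_r D. Substituting D(t) from the Streeter–Phelps equation and solving for t gives
t_c = ln[(k_r/k_d)(1 − D₀(k_r−k_d)/(k_d L₀))] / (k_r−k_d).
Here k_r−k_d = 0.9800 d⁻¹ and 1 − D₀(k_r−k_d)/(k_d L₀) = 1 − 4.20×0.9800/(0.200×44.3) = 0.5354, so
t_c = ln(5.900 × 0.5354) / 0.9800 = 1.150 / 0.9800 = 1.174 d.
L(t_c) = L₀ e^(−k_d t_c) = 44.3 × 0.7908 = 35.03 mg/L, and at the critical point k_r D_c = k_d L, so D_c = (0.200/1.18) × 35.03 = 5.937 mg/L.
Minimum DO = C_s − D_c = 8.05 − 5.937 = 2.113 mg/L.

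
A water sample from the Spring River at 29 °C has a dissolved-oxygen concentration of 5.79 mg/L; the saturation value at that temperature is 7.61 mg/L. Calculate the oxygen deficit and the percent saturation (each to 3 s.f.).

D ≈ 1.82 mg/L; 76.1 % saturation

D = C_s − C = 7.61 − 5.79 = 1.82 mg/L.
% saturation = 5.79/7.61 × 100 = 76.1 %.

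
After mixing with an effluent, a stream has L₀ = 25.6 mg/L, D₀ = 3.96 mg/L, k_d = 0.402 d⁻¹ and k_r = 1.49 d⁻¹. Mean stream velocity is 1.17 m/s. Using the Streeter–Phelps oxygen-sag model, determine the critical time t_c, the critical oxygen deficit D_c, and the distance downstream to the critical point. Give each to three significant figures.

t_c = [1/(k_r−k_d)] ln[(k_r/k_d)(1 − D₀(k_r−k_d)/(k_d L₀))]
= [1/(1.49−0.402)] ln[(1.49/0.402)(1 − 3.96×1.088/(0.402×25.6))]
= (1/1.088) ln[3.706 × 0.5813] = 0.9191 × ln(2.155) = 0.9191 × 0.7677 = 0.7056 d.
D_c = (k_d/k_r) L₀ e^(−k_d t_c) = (0.402/1.49) × 25.6 × e^(−0.402×0.7056) = 0.2698 × 25.6 × 0.7530 = 5.201 mg/L.
x_c = v t_c = 1.17 m/s × 0.7056 d × 86400 s/d = 71330 m ≈ 71.3 km.

t_c ≈ 0.706 d; D_c ≈ 5.20 mg/L; x_c ≈ 71.3 km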